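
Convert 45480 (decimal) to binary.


Divide by 2 repeatedly:
45480 ÷ 2 = 22740 remainder 0
22740 ÷ 2 = 11370 remainder 0
11370 ÷ 2 = 5685 remainder 0
5685 ÷ 2 = 2842 remainder 1
2842 ÷ 2 = 1421 remainder 0
1421 ÷ 2 = 710 remainder 1
710 ÷ 2 = 355 remainder 0
355 ÷ 2 = 177 remainder 1
177 ÷ 2 = 88 remainder 1
88 ÷ 2 = 44 remainder 0
44 ÷ 2 = 22 remainder 0
22 ÷ 2 = 11 remainder 0
11 ÷ 2 = 5 remainder 1
5 ÷ 2 = 2 remainder 1
2 ÷ 2 = 1 remainder 0
1 ÷ 2 = 0 remainder 1
Reading remainders bottom-up:
= 1011000110101000


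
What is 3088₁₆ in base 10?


Positional values:
Position 0: 8 × 16^0 = 8 × 1 = 8
Position 1: 8 × 16^1 = 8 × 16 = 128
Position 2: 0 × 16^2 = 0 × 256 = 0
Position 3: 3 × 16^3 = 3 × 4096 = 12288
Sum = 8 + 128 + 0 + 12288
= 12424


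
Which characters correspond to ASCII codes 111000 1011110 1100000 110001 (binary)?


Codes (binary): 111000 1011110 1100000 110001
Per-code ASCII lookup:
  111000 = 56  (range 48-57: digits, 56 - 48 = 8) → '8'
  1011110 = 94  (special character) → '^'
  1100000 = 96  (special character) → '`'
  110001 = 49  (range 48-57: digits, 49 - 48 = 1) → '1'
= '8^`1'


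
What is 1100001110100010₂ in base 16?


Group into 4-bit nibbles: 1100001110100010
  1100 = C
  0011 = 3
  1010 = A
  0010 = 2
= 0xC3A2


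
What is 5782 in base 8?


Divide by 8 repeatedly:
5782 ÷ 8 = 722 remainder 6
722 ÷ 8 = 90 remainder 2
90 ÷ 8 = 11 remainder 2
11 ÷ 8 = 1 remainder 3
1 ÷ 8 = 0 remainder 1
Reading remainders bottom-up:
= 0o13226


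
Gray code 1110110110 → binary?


Gray code: 1110110110
MSB stays the same: 1
Each subsequent bit = prev_binary XOR current_gray:
  B[1] = 1 XOR 1 = 0
  B[2] = 0 XOR 1 = 1
  B[3] = 1 XOR 0 = 1
  B[4] = 1 XOR 1 = 0
  B[5] = 0 XOR 1 = 1
  B[6] = 1 XOR 0 = 1
  B[7] = 1 XOR 1 = 0
  B[8] = 0 XOR 1 = 1
  B[9] = 1 XOR 0 = 1
= 1011011011 (731 decimal)


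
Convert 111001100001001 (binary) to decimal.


Positional values:
Bit 0: 1 × 2^0 = 1
Bit 3: 1 × 2^3 = 8
Bit 8: 1 × 2^8 = 256
Bit 9: 1 × 2^9 = 512
Bit 12: 1 × 2^12 = 4096
Bit 13: 1 × 2^13 = 8192
Bit 14: 1 × 2^14 = 16384
Sum = 1 + 8 + 256 + 512 + 4096 + 8192 + 16384
= 29449


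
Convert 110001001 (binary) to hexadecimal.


Group into 4-bit nibbles: 000110001001
  0001 = 1
  1000 = 8
  1001 = 9
= 0x189


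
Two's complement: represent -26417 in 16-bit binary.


Original: 0110011100110001
Step 1 - Invert all bits: 1001100011001110
Step 2 - Add 1: 1001100011001110 + 1
= 1001100011001111 (represents -26417)


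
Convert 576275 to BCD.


Each digit → 4-bit binary:
  5 → 0101
  7 → 0111
  6 → 0110
  2 → 0010
  7 → 0111
  5 → 0101
= 0101 0111 0110 0010 0111 0101


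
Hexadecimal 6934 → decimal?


Positional values:
Position 0: 4 × 16^0 = 4 × 1 = 4
Position 1: 3 × 16^1 = 3 × 16 = 48
Position 2: 9 × 16^2 = 9 × 256 = 2304
Position 3: 6 × 16^3 = 6 × 4096 = 24576
Sum = 4 + 48 + 2304 + 24576
= 26932


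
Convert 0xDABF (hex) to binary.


Each hex digit → 4 binary bits:
  D = 1101
  A = 1010
  B = 1011
  F = 1111
Concatenate: 1101 1010 1011 1111
= 1101101010111111


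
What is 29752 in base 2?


Divide by 2 repeatedly:
29752 ÷ 2 = 14876 remainder 0
14876 ÷ 2 = 7438 remainder 0
7438 ÷ 2 = 3719 remainder 0
3719 ÷ 2 = 1859 remainder 1
1859 ÷ 2 = 929 remainder 1
929 ÷ 2 = 464 remainder 1
464 ÷ 2 = 232 remainder 0
232 ÷ 2 = 116 remainder 0
116 ÷ 2 = 58 remainder 0
58 ÷ 2 = 29 remainder 0
29 ÷ 2 = 14 remainder 1
14 ÷ 2 = 7 remainder 0
7 ÷ 2 = 3 remainder 1
3 ÷ 2 = 1 remainder 1
1 ÷ 2 = 0 remainder 1
Reading remainders bottom-up:
= 111010000111000


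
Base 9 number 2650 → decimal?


Positional values (base 9):
  0 × 9^0 = 0 × 1 = 0
  5 × 9^1 = 5 × 9 = 45
  6 × 9^2 = 6 × 81 = 486
  2 × 9^3 = 2 × 729 = 1458
Sum = 0 + 45 + 486 + 1458
= 1989


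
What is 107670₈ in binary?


Each octal digit → 3 binary bits:
  1 = 001
  0 = 000
  7 = 111
  6 = 110
  7 = 111
  0 = 000
Concatenate: 001 000 111 110 111 000
= 001000111110111000


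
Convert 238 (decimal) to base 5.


Divide by 5 repeatedly:
238 ÷ 5 = 47 remainder 3
47 ÷ 5 = 9 remainder 2
9 ÷ 5 = 1 remainder 4
1 ÷ 5 = 0 remainder 1
Reading remainders bottom-up:
= 1423


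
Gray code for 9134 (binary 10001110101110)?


Binary: 10001110101110
Gray code: G = B XOR (B >> 1)
B >> 1 = 01000111010111
10001110101110 XOR 01000111010111:
  1 XOR 0 = 1
  0 XOR 1 = 1
  0 XOR 0 = 0
  0 XOR 0 = 0
  1 XOR 0 = 1
  1 XOR 1 = 0
  1 XOR 1 = 0
  0 XOR 1 = 1
  1 XOR 0 = 1
  0 XOR 1 = 1
  1 XOR 0 = 1
  1 XOR 1 = 0
  1 XOR 1 = 0
  0 XOR 1 = 1
= 11001001111001


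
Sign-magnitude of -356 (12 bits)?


Sign bit: 1 (negative)
Magnitude: 356 = 00101100100
= 100101100100


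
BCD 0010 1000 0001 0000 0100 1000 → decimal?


Each 4-bit group → digit:
  0010 → 2
  1000 → 8
  0001 → 1
  0000 → 0
  0100 → 4
  1000 → 8
= 281048


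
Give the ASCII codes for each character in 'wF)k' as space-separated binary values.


String: 'wF)k'  (4 characters)
Per-character ASCII lookup:
  'w': lowercase starts at 97: 'w' = 97 + 22 = 119 → 1110111
  'F': uppercase starts at 65: 'F' = 65 + 5 = 70 → 1000110
  ')': special character: ')' = 41 → 101001
  'k': lowercase starts at 97: 'k' = 97 + 10 = 107 → 1101011
= 1110111 1000110 101001 1101011


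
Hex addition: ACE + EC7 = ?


Align and add column by column (LSB to MSB, each column mod 16 with carry):
  0ACE
+ 0EC7
  ----
  col 0: E(14) + 7(7) + 0 (carry in) = 21 → 5(5), carry out 1
  col 1: C(12) + C(12) + 1 (carry in) = 25 → 9(9), carry out 1
  col 2: A(10) + E(14) + 1 (carry in) = 25 → 9(9), carry out 1
  col 3: 0(0) + 0(0) + 1 (carry in) = 1 → 1(1), carry out 0
Reading digits MSB→LSB: 1995
Strip leading zeros: 1995
= 0x1995


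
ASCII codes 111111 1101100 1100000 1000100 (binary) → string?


Codes (binary): 111111 1101100 1100000 1000100
Per-code ASCII lookup:
  111111 = 63  (special character) → '?'
  1101100 = 108  (range 97-122: lowercase, 108 - 97 = 11) → 'l'
  1100000 = 96  (special character) → '`'
  1000100 = 68  (range 65-90: uppercase, 68 - 65 = 3) → 'D'
= '?l`D'


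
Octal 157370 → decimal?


Positional values:
Position 0: 0 × 8^0 = 0
Position 1: 7 × 8^1 = 56
Position 2: 3 × 8^2 = 192
Position 3: 7 × 8^3 = 3584
Position 4: 5 × 8^4 = 20480
Position 5: 1 × 8^5 = 32768
Sum = 0 + 56 + 192 + 3584 + 20480 + 32768
= 57080


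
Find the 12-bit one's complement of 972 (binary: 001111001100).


Original: 001111001100
Invert all bits:
  bit 0: 0 → 1
  bit 1: 0 → 1
  bit 2: 1 → 0
  bit 3: 1 → 0
  bit 4: 1 → 0
  bit 5: 1 → 0
  bit 6: 0 → 1
  bit 7: 0 → 1
  bit 8: 1 → 0
  bit 9: 1 → 0
  bit 10: 0 → 1
  bit 11: 0 → 1
= 110000110011


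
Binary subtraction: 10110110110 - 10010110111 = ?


Align and subtract column by column (LSB to MSB, borrowing when needed):
  10110110110
- 10010110111
  -----------
  col 0: (0 - 0 borrow-in) - 1 → borrow from next column: (0+2) - 1 = 1, borrow out 1
  col 1: (1 - 1 borrow-in) - 1 → borrow from next column: (0+2) - 1 = 1, borrow out 1
  col 2: (1 - 1 borrow-in) - 1 → borrow from next column: (0+2) - 1 = 1, borrow out 1
  col 3: (0 - 1 borrow-in) - 0 → borrow from next column: (-1+2) - 0 = 1, borrow out 1
  col 4: (1 - 1 borrow-in) - 1 → borrow from next column: (0+2) - 1 = 1, borrow out 1
  col 5: (1 - 1 borrow-in) - 1 → borrow from next column: (0+2) - 1 = 1, borrow out 1
  col 6: (0 - 1 borrow-in) - 0 → borrow from next column: (-1+2) - 0 = 1, borrow out 1
  col 7: (1 - 1 borrow-in) - 1 → borrow from next column: (0+2) - 1 = 1, borrow out 1
  col 8: (1 - 1 borrow-in) - 0 → 0 - 0 = 0, borrow out 0
  col 9: (0 - 0 borrow-in) - 0 → 0 - 0 = 0, borrow out 0
  col 10: (1 - 0 borrow-in) - 1 → 1 - 1 = 0, borrow out 0
Reading bits MSB→LSB: 00011111111
Strip leading zeros: 11111111
= 11111111


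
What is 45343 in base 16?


Divide by 16 repeatedly:
45343 ÷ 16 = 2833 remainder 15 (F)
2833 ÷ 16 = 177 remainder 1 (1)
177 ÷ 16 = 11 remainder 1 (1)
11 ÷ 16 = 0 remainder 11 (B)
Reading remainders bottom-up:
= 0xB11F


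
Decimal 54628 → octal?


Divide by 8 repeatedly:
54628 ÷ 8 = 6828 remainder 4
6828 ÷ 8 = 853 remainder 4
853 ÷ 8 = 106 remainder 5
106 ÷ 8 = 13 remainder 2
13 ÷ 8 = 1 remainder 5
1 ÷ 8 = 0 remainder 1
Reading remainders bottom-up:
= 0o152544


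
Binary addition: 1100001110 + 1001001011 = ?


Align and add column by column (LSB to MSB, carry propagating):
  01100001110
+ 01001001011
  -----------
  col 0: 0 + 1 + 0 (carry in) = 1 → bit 1, carry out 0
  col 1: 1 + 1 + 0 (carry in) = 2 → bit 0, carry out 1
  col 2: 1 + 0 + 1 (carry in) = 2 → bit 0, carry out 1
  col 3: 1 + 1 + 1 (carry in) = 3 → bit 1, carry out 1
  col 4: 0 + 0 + 1 (carry in) = 1 → bit 1, carry out 0
  col 5: 0 + 0 + 0 (carry in) = 0 → bit 0, carry out 0
  col 6: 0 + 1 + 0 (carry in) = 1 → bit 1, carry out 0
  col 7: 0 + 0 + 0 (carry in) = 0 → bit 0, carry out 0
  col 8: 1 + 0 + 0 (carry in) = 1 → bit 1, carry out 0
  col 9: 1 + 1 + 0 (carry in) = 2 → bit 0, carry out 1
  col 10: 0 + 0 + 1 (carry in) = 1 → bit 1, carry out 0
Reading bits MSB→LSB: 10101011001
Strip leading zeros: 10101011001
= 10101011001


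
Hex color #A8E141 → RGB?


Hex: #A8E141
R = A8₁₆ = 168
G = E1₁₆ = 225
B = 41₁₆ = 65
= RGB(168, 225, 65)


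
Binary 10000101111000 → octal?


Group into 3-bit groups: 010000101111000
  010 = 2
  000 = 0
  101 = 5
  111 = 7
  000 = 0
= 0o20570


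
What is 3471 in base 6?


Divide by 6 repeatedly:
3471 ÷ 6 = 578 remainder 3
578 ÷ 6 = 96 remainder 2
96 ÷ 6 = 16 remainder 0
16 ÷ 6 = 2 remainder 4
2 ÷ 6 = 0 remainder 2
Reading remainders bottom-up:
= 24023


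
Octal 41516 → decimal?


Positional values:
Position 0: 6 × 8^0 = 6
Position 1: 1 × 8^1 = 8
Position 2: 5 × 8^2 = 320
Position 3: 1 × 8^3 = 512
Position 4: 4 × 8^4 = 16384
Sum = 6 + 8 + 320 + 512 + 16384
= 17230


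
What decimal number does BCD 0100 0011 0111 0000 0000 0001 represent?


Each 4-bit group → digit:
  0100 → 4
  0011 → 3
  0111 → 7
  0000 → 0
  0000 → 0
  0001 → 1
= 437001


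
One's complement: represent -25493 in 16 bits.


Original: 0110001110010101
Invert all bits:
  bit 0: 0 → 1
  bit 1: 1 → 0
  bit 2: 1 → 0
  bit 3: 0 → 1
  bit 4: 0 → 1
  bit 5: 0 → 1
  bit 6: 1 → 0
  bit 7: 1 → 0
  bit 8: 1 → 0
  bit 9: 0 → 1
  bit 10: 0 → 1
  bit 11: 1 → 0
  bit 12: 0 → 1
  bit 13: 1 → 0
  bit 14: 0 → 1
  bit 15: 1 → 0
= 1001110001101010


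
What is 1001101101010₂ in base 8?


Group into 3-bit groups: 001001101101010
  001 = 1
  001 = 1
  101 = 5
  101 = 5
  010 = 2
= 0o11552


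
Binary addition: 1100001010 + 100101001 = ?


Align and add column by column (LSB to MSB, carry propagating):
  01100001010
+ 00100101001
  -----------
  col 0: 0 + 1 + 0 (carry in) = 1 → bit 1, carry out 0
  col 1: 1 + 0 + 0 (carry in) = 1 → bit 1, carry out 0
  col 2: 0 + 0 + 0 (carry in) = 0 → bit 0, carry out 0
  col 3: 1 + 1 + 0 (carry in) = 2 → bit 0, carry out 1
  col 4: 0 + 0 + 1 (carry in) = 1 → bit 1, carry out 0
  col 5: 0 + 1 + 0 (carry in) = 1 → bit 1, carry out 0
  col 6: 0 + 0 + 0 (carry in) = 0 → bit 0, carry out 0
  col 7: 0 + 0 + 0 (carry in) = 0 → bit 0, carry out 0
  col 8: 1 + 1 + 0 (carry in) = 2 → bit 0, carry out 1
  col 9: 1 + 0 + 1 (carry in) = 2 → bit 0, carry out 1
  col 10: 0 + 0 + 1 (carry in) = 1 → bit 1, carry out 0
Reading bits MSB→LSB: 10000110011
Strip leading zeros: 10000110011
= 10000110011


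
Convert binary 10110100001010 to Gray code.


Binary: 10110100001010
Gray code: G = B XOR (B >> 1)
B >> 1 = 01011010000101
10110100001010 XOR 01011010000101:
  1 XOR 0 = 1
  0 XOR 1 = 1
  1 XOR 0 = 1
  1 XOR 1 = 0
  0 XOR 1 = 1
  1 XOR 0 = 1
  0 XOR 1 = 1
  0 XOR 0 = 0
  0 XOR 0 = 0
  0 XOR 0 = 0
  1 XOR 0 = 1
  0 XOR 1 = 1
  1 XOR 0 = 1
  0 XOR 1 = 1
= 11101110001111


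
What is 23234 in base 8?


Divide by 8 repeatedly:
23234 ÷ 8 = 2904 remainder 2
2904 ÷ 8 = 363 remainder 0
363 ÷ 8 = 45 remainder 3
45 ÷ 8 = 5 remainder 5
5 ÷ 8 = 0 remainder 5
Reading remainders bottom-up:
= 0o55302


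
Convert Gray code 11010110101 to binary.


Gray code: 11010110101
MSB stays the same: 1
Each subsequent bit = prev_binary XOR current_gray:
  B[1] = 1 XOR 1 = 0
  B[2] = 0 XOR 0 = 0
  B[3] = 0 XOR 1 = 1
  B[4] = 1 XOR 0 = 1
  B[5] = 1 XOR 1 = 0
  B[6] = 0 XOR 1 = 1
  B[7] = 1 XOR 0 = 1
  B[8] = 1 XOR 1 = 0
  B[9] = 0 XOR 0 = 0
  B[10] = 0 XOR 1 = 1
= 10011011001 (1241 decimal)


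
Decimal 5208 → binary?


Divide by 2 repeatedly:
5208 ÷ 2 = 2604 remainder 0
2604 ÷ 2 = 1302 remainder 0
1302 ÷ 2 = 651 remainder 0
651 ÷ 2 = 325 remainder 1
325 ÷ 2 = 162 remainder 1
162 ÷ 2 = 81 remainder 0
81 ÷ 2 = 40 remainder 1
40 ÷ 2 = 20 remainder 0
20 ÷ 2 = 10 remainder 0
10 ÷ 2 = 5 remainder 0
5 ÷ 2 = 2 remainder 1
2 ÷ 2 = 1 remainder 0
1 ÷ 2 = 0 remainder 1
Reading remainders bottom-up:
= 1010001011000


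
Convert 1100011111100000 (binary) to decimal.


Positional values:
Bit 5: 1 × 2^5 = 32
Bit 6: 1 × 2^6 = 64
Bit 7: 1 × 2^7 = 128
Bit 8: 1 × 2^8 = 256
Bit 9: 1 × 2^9 = 512
Bit 10: 1 × 2^10 = 1024
Bit 14: 1 × 2^14 = 16384
Bit 15: 1 × 2^15 = 32768
Sum = 32 + 64 + 128 + 256 + 512 + 1024 + 16384 + 32768
= 51168


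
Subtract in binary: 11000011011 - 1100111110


Align and subtract column by column (LSB to MSB, borrowing when needed):
  11000011011
- 01100111110
  -----------
  col 0: (1 - 0 borrow-in) - 0 → 1 - 0 = 1, borrow out 0
  col 1: (1 - 0 borrow-in) - 1 → 1 - 1 = 0, borrow out 0
  col 2: (0 - 0 borrow-in) - 1 → borrow from next column: (0+2) - 1 = 1, borrow out 1
  col 3: (1 - 1 borrow-in) - 1 → borrow from next column: (0+2) - 1 = 1, borrow out 1
  col 4: (1 - 1 borrow-in) - 1 → borrow from next column: (0+2) - 1 = 1, borrow out 1
  col 5: (0 - 1 borrow-in) - 1 → borrow from next column: (-1+2) - 1 = 0, borrow out 1
  col 6: (0 - 1 borrow-in) - 0 → borrow from next column: (-1+2) - 0 = 1, borrow out 1
  col 7: (0 - 1 borrow-in) - 0 → borrow from next column: (-1+2) - 0 = 1, borrow out 1
  col 8: (0 - 1 borrow-in) - 1 → borrow from next column: (-1+2) - 1 = 0, borrow out 1
  col 9: (1 - 1 borrow-in) - 1 → borrow from next column: (0+2) - 1 = 1, borrow out 1
  col 10: (1 - 1 borrow-in) - 0 → 0 - 0 = 0, borrow out 0
Reading bits MSB→LSB: 01011011101
Strip leading zeros: 1011011101
= 1011011101


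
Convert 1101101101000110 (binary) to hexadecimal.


Group into 4-bit nibbles: 1101101101000110
  1101 = D
  1011 = B
  0100 = 4
  0110 = 6
= 0xDB46


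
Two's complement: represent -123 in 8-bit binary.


Original: 01111011
Step 1 - Invert all bits: 10000100
Step 2 - Add 1: 10000100 + 1
= 10000101 (represents -123)


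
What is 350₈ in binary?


Each octal digit → 3 binary bits:
  3 = 011
  5 = 101
  0 = 000
Concatenate: 011 101 000
= 011101000


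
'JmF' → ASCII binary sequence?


String: 'JmF'  (3 characters)
Per-character ASCII lookup:
  'J': uppercase starts at 65: 'J' = 65 + 9 = 74 → 1001010
  'm': lowercase starts at 97: 'm' = 97 + 12 = 109 → 1101101
  'F': uppercase starts at 65: 'F' = 65 + 5 = 70 → 1000110
= 1001010 1101101 1000110


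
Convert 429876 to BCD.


Each digit → 4-bit binary:
  4 → 0100
  2 → 0010
  9 → 1001
  8 → 1000
  7 → 0111
  6 → 0110
= 0100 0010 1001 1000 0111 0110


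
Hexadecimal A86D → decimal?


Positional values:
Position 0: D × 16^0 = 13 × 1 = 13
Position 1: 6 × 16^1 = 6 × 16 = 96
Position 2: 8 × 16^2 = 8 × 256 = 2048
Position 3: A × 16^3 = 10 × 4096 = 40960
Sum = 13 + 96 + 2048 + 40960
= 43117


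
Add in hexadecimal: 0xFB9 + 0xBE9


Align and add column by column (LSB to MSB, each column mod 16 with carry):
  0FB9
+ 0BE9
  ----
  col 0: 9(9) + 9(9) + 0 (carry in) = 18 → 2(2), carry out 1
  col 1: B(11) + E(14) + 1 (carry in) = 26 → A(10), carry out 1
  col 2: F(15) + B(11) + 1 (carry in) = 27 → B(11), carry out 1
  col 3: 0(0) + 0(0) + 1 (carry in) = 1 → 1(1), carry out 0
Reading digits MSB→LSB: 1BA2
Strip leading zeros: 1BA2
= 0x1BA2


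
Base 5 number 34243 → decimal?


Positional values (base 5):
  3 × 5^0 = 3 × 1 = 3
  4 × 5^1 = 4 × 5 = 20
  2 × 5^2 = 2 × 25 = 50
  4 × 5^3 = 4 × 125 = 500
  3 × 5^4 = 3 × 625 = 1875
Sum = 3 + 20 + 50 + 500 + 1875
= 2448


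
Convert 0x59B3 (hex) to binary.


Each hex digit → 4 binary bits:
  5 = 0101
  9 = 1001
  B = 1011
  3 = 0011
Concatenate: 0101 1001 1011 0011
= 0101100110110011


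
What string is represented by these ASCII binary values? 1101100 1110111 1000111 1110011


Codes (binary): 1101100 1110111 1000111 1110011
Per-code ASCII lookup:
  1101100 = 108  (range 97-122: lowercase, 108 - 97 = 11) → 'l'
  1110111 = 119  (range 97-122: lowercase, 119 - 97 = 22) → 'w'
  1000111 = 71  (range 65-90: uppercase, 71 - 65 = 6) → 'G'
  1110011 = 115  (range 97-122: lowercase, 115 - 97 = 18) → 's'
= 'lwGs'


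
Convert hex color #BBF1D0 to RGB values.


Hex: #BBF1D0
R = BB₁₆ = 187
G = F1₁₆ = 241
B = D0₁₆ = 208
= RGB(187, 241, 208)


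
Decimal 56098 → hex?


Divide by 16 repeatedly:
56098 ÷ 16 = 3506 remainder 2 (2)
3506 ÷ 16 = 219 remainder 2 (2)
219 ÷ 16 = 13 remainder 11 (B)
13 ÷ 16 = 0 remainder 13 (D)
Reading remainders bottom-up:
= 0xDB22


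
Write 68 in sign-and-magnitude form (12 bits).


Sign bit: 0 (positive)
Magnitude: 68 = 00001000100
= 000001000100


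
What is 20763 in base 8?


Divide by 8 repeatedly:
20763 ÷ 8 = 2595 remainder 3
2595 ÷ 8 = 324 remainder 3
324 ÷ 8 = 40 remainder 4
40 ÷ 8 = 5 remainder 0
5 ÷ 8 = 0 remainder 5
Reading remainders bottom-up:
= 0o50433


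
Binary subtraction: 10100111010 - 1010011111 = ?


Align and subtract column by column (LSB to MSB, borrowing when needed):
  10100111010
- 01010011111
  -----------
  col 0: (0 - 0 borrow-in) - 1 → borrow from next column: (0+2) - 1 = 1, borrow out 1
  col 1: (1 - 1 borrow-in) - 1 → borrow from next column: (0+2) - 1 = 1, borrow out 1
  col 2: (0 - 1 borrow-in) - 1 → borrow from next column: (-1+2) - 1 = 0, borrow out 1
  col 3: (1 - 1 borrow-in) - 1 → borrow from next column: (0+2) - 1 = 1, borrow out 1
  col 4: (1 - 1 borrow-in) - 1 → borrow from next column: (0+2) - 1 = 1, borrow out 1
  col 5: (1 - 1 borrow-in) - 0 → 0 - 0 = 0, borrow out 0
  col 6: (0 - 0 borrow-in) - 0 → 0 - 0 = 0, borrow out 0
  col 7: (0 - 0 borrow-in) - 1 → borrow from next column: (0+2) - 1 = 1, borrow out 1
  col 8: (1 - 1 borrow-in) - 0 → 0 - 0 = 0, borrow out 0
  col 9: (0 - 0 borrow-in) - 1 → borrow from next column: (0+2) - 1 = 1, borrow out 1
  col 10: (1 - 1 borrow-in) - 0 → 0 - 0 = 0, borrow out 0
Reading bits MSB→LSB: 01010011011
Strip leading zeros: 1010011011
= 1010011011


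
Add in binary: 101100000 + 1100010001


Align and add column by column (LSB to MSB, carry propagating):
  00101100000
+ 01100010001
  -----------
  col 0: 0 + 1 + 0 (carry in) = 1 → bit 1, carry out 0
  col 1: 0 + 0 + 0 (carry in) = 0 → bit 0, carry out 0
  col 2: 0 + 0 + 0 (carry in) = 0 → bit 0, carry out 0
  col 3: 0 + 0 + 0 (carry in) = 0 → bit 0, carry out 0
  col 4: 0 + 1 + 0 (carry in) = 1 → bit 1, carry out 0
  col 5: 1 + 0 + 0 (carry in) = 1 → bit 1, carry out 0
  col 6: 1 + 0 + 0 (carry in) = 1 → bit 1, carry out 0
  col 7: 0 + 0 + 0 (carry in) = 0 → bit 0, carry out 0
  col 8: 1 + 1 + 0 (carry in) = 2 → bit 0, carry out 1
  col 9: 0 + 1 + 1 (carry in) = 2 → bit 0, carry out 1
  col 10: 0 + 0 + 1 (carry in) = 1 → bit 1, carry out 0
Reading bits MSB→LSB: 10001110001
Strip leading zeros: 10001110001
= 10001110001


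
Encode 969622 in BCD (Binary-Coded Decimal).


Each digit → 4-bit binary:
  9 → 1001
  6 → 0110
  9 → 1001
  6 → 0110
  2 → 0010
  2 → 0010
= 1001 0110 1001 0110 0010 0010


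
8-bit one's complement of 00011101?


Original: 00011101
Invert all bits:
  bit 0: 0 → 1
  bit 1: 0 → 1
  bit 2: 0 → 1
  bit 3: 1 → 0
  bit 4: 1 → 0
  bit 5: 1 → 0
  bit 6: 0 → 1
  bit 7: 1 → 0
= 11100010


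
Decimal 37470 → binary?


Divide by 2 repeatedly:
37470 ÷ 2 = 18735 remainder 0
18735 ÷ 2 = 9367 remainder 1
9367 ÷ 2 = 4683 remainder 1
4683 ÷ 2 = 2341 remainder 1
2341 ÷ 2 = 1170 remainder 1
1170 ÷ 2 = 585 remainder 0
585 ÷ 2 = 292 remainder 1
292 ÷ 2 = 146 remainder 0
146 ÷ 2 = 73 remainder 0
73 ÷ 2 = 36 remainder 1
36 ÷ 2 = 18 remainder 0
18 ÷ 2 = 9 remainder 0
9 ÷ 2 = 4 remainder 1
4 ÷ 2 = 2 remainder 0
2 ÷ 2 = 1 remainder 0
1 ÷ 2 = 0 remainder 1
Reading remainders bottom-up:
= 1001001001011110


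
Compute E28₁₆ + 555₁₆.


Align and add column by column (LSB to MSB, each column mod 16 with carry):
  0E28
+ 0555
  ----
  col 0: 8(8) + 5(5) + 0 (carry in) = 13 → D(13), carry out 0
  col 1: 2(2) + 5(5) + 0 (carry in) = 7 → 7(7), carry out 0
  col 2: E(14) + 5(5) + 0 (carry in) = 19 → 3(3), carry out 1
  col 3: 0(0) + 0(0) + 1 (carry in) = 1 → 1(1), carry out 0
Reading digits MSB→LSB: 137D
Strip leading zeros: 137D
= 0x137D


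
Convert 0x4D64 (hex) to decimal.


Positional values:
Position 0: 4 × 16^0 = 4 × 1 = 4
Position 1: 6 × 16^1 = 6 × 16 = 96
Position 2: D × 16^2 = 13 × 256 = 3328
Position 3: 4 × 16^3 = 4 × 4096 = 16384
Sum = 4 + 96 + 3328 + 16384
= 19812


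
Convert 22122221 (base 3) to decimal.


Positional values (base 3):
  1 × 3^0 = 1 × 1 = 1
  2 × 3^1 = 2 × 3 = 6
  2 × 3^2 = 2 × 9 = 18
  2 × 3^3 = 2 × 27 = 54
  2 × 3^4 = 2 × 81 = 162
  1 × 3^5 = 1 × 243 = 243
  2 × 3^6 = 2 × 729 = 1458
  2 × 3^7 = 2 × 2187 = 4374
Sum = 1 + 6 + 18 + 54 + 162 + 243 + 1458 + 4374
= 6316


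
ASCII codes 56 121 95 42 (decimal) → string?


Codes (decimal): 56 121 95 42
Per-code ASCII lookup:
  56  (range 48-57: digits, 56 - 48 = 8) → '8'
  121  (range 97-122: lowercase, 121 - 97 = 24) → 'y'
  95  (special character) → '_'
  42  (special character) → '*'
= '8y_*'


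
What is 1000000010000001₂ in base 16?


Group into 4-bit nibbles: 1000000010000001
  1000 = 8
  0000 = 0
  1000 = 8
  0001 = 1
= 0x8081


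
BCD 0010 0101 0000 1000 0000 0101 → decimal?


Each 4-bit group → digit:
  0010 → 2
  0101 → 5
  0000 → 0
  1000 → 8
  0000 → 0
  0101 → 5
= 250805


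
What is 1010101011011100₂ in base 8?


Group into 3-bit groups: 001010101011011100
  001 = 1
  010 = 2
  101 = 5
  011 = 3
  011 = 3
  100 = 4
= 0o125334


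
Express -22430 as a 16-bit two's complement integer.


Original: 0101011110011110
Step 1 - Invert all bits: 1010100001100001
Step 2 - Add 1: 1010100001100001 + 1
= 1010100001100010 (represents -22430)


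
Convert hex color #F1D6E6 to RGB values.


Hex: #F1D6E6
R = F1₁₆ = 241
G = D6₁₆ = 214
B = E6₁₆ = 230
= RGB(241, 214, 230)


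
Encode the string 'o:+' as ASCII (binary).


String: 'o:+'  (3 characters)
Per-character ASCII lookup:
  'o': lowercase starts at 97: 'o' = 97 + 14 = 111 → 1101111
  ':': special character: ':' = 58 → 111010
  '+': special character: '+' = 43 → 101011
= 1101111 111010 101011


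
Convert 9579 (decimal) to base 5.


Divide by 5 repeatedly:
9579 ÷ 5 = 1915 remainder 4
1915 ÷ 5 = 383 remainder 0
383 ÷ 5 = 76 remainder 3
76 ÷ 5 = 15 remainder 1
15 ÷ 5 = 3 remainder 0
3 ÷ 5 = 0 remainder 3
Reading remainders bottom-up:
= 301304


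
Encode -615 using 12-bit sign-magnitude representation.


Sign bit: 1 (negative)
Magnitude: 615 = 01001100111
= 101001100111


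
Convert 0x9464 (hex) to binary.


Each hex digit → 4 binary bits:
  9 = 1001
  4 = 0100
  6 = 0110
  4 = 0100
Concatenate: 1001 0100 0110 0100
= 1001010001100100


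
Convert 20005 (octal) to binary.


Each octal digit → 3 binary bits:
  2 = 010
  0 = 000
  0 = 000
  0 = 000
  5 = 101
Concatenate: 010 000 000 000 101
= 010000000000101


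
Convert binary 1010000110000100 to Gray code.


Binary: 1010000110000100
Gray code: G = B XOR (B >> 1)
B >> 1 = 0101000011000010
1010000110000100 XOR 0101000011000010:
  1 XOR 0 = 1
  0 XOR 1 = 1
  1 XOR 0 = 1
  0 XOR 1 = 1
  0 XOR 0 = 0
  0 XOR 0 = 0
  0 XOR 0 = 0
  1 XOR 0 = 1
  1 XOR 1 = 0
  0 XOR 1 = 1
  0 XOR 0 = 0
  0 XOR 0 = 0
  0 XOR 0 = 0
  1 XOR 0 = 1
  0 XOR 1 = 1
  0 XOR 0 = 0
= 1111000101000110


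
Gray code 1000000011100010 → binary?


Gray code: 1000000011100010
MSB stays the same: 1
Each subsequent bit = prev_binary XOR current_gray:
  B[1] = 1 XOR 0 = 1
  B[2] = 1 XOR 0 = 1
  B[3] = 1 XOR 0 = 1
  B[4] = 1 XOR 0 = 1
  B[5] = 1 XOR 0 = 1
  B[6] = 1 XOR 0 = 1
  B[7] = 1 XOR 0 = 1
  B[8] = 1 XOR 1 = 0
  B[9] = 0 XOR 1 = 1
  B[10] = 1 XOR 1 = 0
  B[11] = 0 XOR 0 = 0
  B[12] = 0 XOR 0 = 0
  B[13] = 0 XOR 0 = 0
  B[14] = 0 XOR 1 = 1
  B[15] = 1 XOR 0 = 1
= 1111111101000011 (65347 decimal)


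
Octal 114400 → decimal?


Positional values:
Position 0: 0 × 8^0 = 0
Position 1: 0 × 8^1 = 0
Position 2: 4 × 8^2 = 256
Position 3: 4 × 8^3 = 2048
Position 4: 1 × 8^4 = 4096
Position 5: 1 × 8^5 = 32768
Sum = 0 + 0 + 256 + 2048 + 4096 + 32768
= 39168


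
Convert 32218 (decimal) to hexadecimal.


Divide by 16 repeatedly:
32218 ÷ 16 = 2013 remainder 10 (A)
2013 ÷ 16 = 125 remainder 13 (D)
125 ÷ 16 = 7 remainder 13 (D)
7 ÷ 16 = 0 remainder 7 (7)
Reading remainders bottom-up:
= 0x7DDA


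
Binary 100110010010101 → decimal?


Positional values:
Bit 0: 1 × 2^0 = 1
Bit 2: 1 × 2^2 = 4
Bit 4: 1 × 2^4 = 16
Bit 7: 1 × 2^7 = 128
Bit 10: 1 × 2^10 = 1024
Bit 11: 1 × 2^11 = 2048
Bit 14: 1 × 2^14 = 16384
Sum = 1 + 4 + 16 + 128 + 1024 + 2048 + 16384
= 19605


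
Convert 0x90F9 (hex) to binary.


Each hex digit → 4 binary bits:
  9 = 1001
  0 = 0000
  F = 1111
  9 = 1001
Concatenate: 1001 0000 1111 1001
= 1001000011111001


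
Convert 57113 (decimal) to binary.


Divide by 2 repeatedly:
57113 ÷ 2 = 28556 remainder 1
28556 ÷ 2 = 14278 remainder 0
14278 ÷ 2 = 7139 remainder 0
7139 ÷ 2 = 3569 remainder 1
3569 ÷ 2 = 1784 remainder 1
1784 ÷ 2 = 892 remainder 0
892 ÷ 2 = 446 remainder 0
446 ÷ 2 = 223 remainder 0
223 ÷ 2 = 111 remainder 1
111 ÷ 2 = 55 remainder 1
55 ÷ 2 = 27 remainder 1
27 ÷ 2 = 13 remainder 1
13 ÷ 2 = 6 remainder 1
6 ÷ 2 = 3 remainder 0
3 ÷ 2 = 1 remainder 1
1 ÷ 2 = 0 remainder 1
Reading remainders bottom-up:
= 1101111100011001


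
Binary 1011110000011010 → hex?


Group into 4-bit nibbles: 1011110000011010
  1011 = B
  1100 = C
  0001 = 1
  1010 = A
= 0xBC1A


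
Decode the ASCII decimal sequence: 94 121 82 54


Codes (decimal): 94 121 82 54
Per-code ASCII lookup:
  94  (special character) → '^'
  121  (range 97-122: lowercase, 121 - 97 = 24) → 'y'
  82  (range 65-90: uppercase, 82 - 65 = 17) → 'R'
  54  (range 48-57: digits, 54 - 48 = 6) → '6'
= '^yR6'


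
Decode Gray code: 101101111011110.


Gray code: 101101111011110
MSB stays the same: 1
Each subsequent bit = prev_binary XOR current_gray:
  B[1] = 1 XOR 0 = 1
  B[2] = 1 XOR 1 = 0
  B[3] = 0 XOR 1 = 1
  B[4] = 1 XOR 0 = 1
  B[5] = 1 XOR 1 = 0
  B[6] = 0 XOR 1 = 1
  B[7] = 1 XOR 1 = 0
  B[8] = 0 XOR 1 = 1
  B[9] = 1 XOR 0 = 1
  B[10] = 1 XOR 1 = 0
  B[11] = 0 XOR 1 = 1
  B[12] = 1 XOR 1 = 0
  B[13] = 0 XOR 1 = 1
  B[14] = 1 XOR 0 = 1
= 110110101101011 (28011 decimal)


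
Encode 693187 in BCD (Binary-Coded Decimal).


Each digit → 4-bit binary:
  6 → 0110
  9 → 1001
  3 → 0011
  1 → 0001
  8 → 1000
  7 → 0111
= 0110 1001 0011 0001 1000 0111


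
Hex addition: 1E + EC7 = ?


Align and add column by column (LSB to MSB, each column mod 16 with carry):
  001E
+ 0EC7
  ----
  col 0: E(14) + 7(7) + 0 (carry in) = 21 → 5(5), carry out 1
  col 1: 1(1) + C(12) + 1 (carry in) = 14 → E(14), carry out 0
  col 2: 0(0) + E(14) + 0 (carry in) = 14 → E(14), carry out 0
  col 3: 0(0) + 0(0) + 0 (carry in) = 0 → 0(0), carry out 0
Reading digits MSB→LSB: 0EE5
Strip leading zeros: EE5
= 0xEE5


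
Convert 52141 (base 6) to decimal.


Positional values (base 6):
  1 × 6^0 = 1 × 1 = 1
  4 × 6^1 = 4 × 6 = 24
  1 × 6^2 = 1 × 36 = 36
  2 × 6^3 = 2 × 216 = 432
  5 × 6^4 = 5 × 1296 = 6480
Sum = 1 + 24 + 36 + 432 + 6480
= 6973


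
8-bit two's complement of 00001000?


Original: 00001000
Step 1 - Invert all bits: 11110111
Step 2 - Add 1: 11110111 + 1
= 11111000 (represents -8)


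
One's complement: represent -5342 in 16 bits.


Original: 0001010011011110
Invert all bits:
  bit 0: 0 → 1
  bit 1: 0 → 1
  bit 2: 0 → 1
  bit 3: 1 → 0
  bit 4: 0 → 1
  bit 5: 1 → 0
  bit 6: 0 → 1
  bit 7: 0 → 1
  bit 8: 1 → 0
  bit 9: 1 → 0
  bit 10: 0 → 1
  bit 11: 1 → 0
  bit 12: 1 → 0
  bit 13: 1 → 0
  bit 14: 1 → 0
  bit 15: 0 → 1
= 1110101100100001


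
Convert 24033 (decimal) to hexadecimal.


Divide by 16 repeatedly:
24033 ÷ 16 = 1502 remainder 1 (1)
1502 ÷ 16 = 93 remainder 14 (E)
93 ÷ 16 = 5 remainder 13 (D)
5 ÷ 16 = 0 remainder 5 (5)
Reading remainders bottom-up:
= 0x5DE1


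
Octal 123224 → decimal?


Positional values:
Position 0: 4 × 8^0 = 4
Position 1: 2 × 8^1 = 16
Position 2: 2 × 8^2 = 128
Position 3: 3 × 8^3 = 1536
Position 4: 2 × 8^4 = 8192
Position 5: 1 × 8^5 = 32768
Sum = 4 + 16 + 128 + 1536 + 8192 + 32768
= 42644


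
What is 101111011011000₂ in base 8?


Group into 3-bit groups: 101111011011000
  101 = 5
  111 = 7
  011 = 3
  011 = 3
  000 = 0
= 0o57330


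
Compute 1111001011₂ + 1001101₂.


Align and add column by column (LSB to MSB, carry propagating):
  01111001011
+ 00001001101
  -----------
  col 0: 1 + 1 + 0 (carry in) = 2 → bit 0, carry out 1
  col 1: 1 + 0 + 1 (carry in) = 2 → bit 0, carry out 1
  col 2: 0 + 1 + 1 (carry in) = 2 → bit 0, carry out 1
  col 3: 1 + 1 + 1 (carry in) = 3 → bit 1, carry out 1
  col 4: 0 + 0 + 1 (carry in) = 1 → bit 1, carry out 0
  col 5: 0 + 0 + 0 (carry in) = 0 → bit 0, carry out 0
  col 6: 1 + 1 + 0 (carry in) = 2 → bit 0, carry out 1
  col 7: 1 + 0 + 1 (carry in) = 2 → bit 0, carry out 1
  col 8: 1 + 0 + 1 (carry in) = 2 → bit 0, carry out 1
  col 9: 1 + 0 + 1 (carry in) = 2 → bit 0, carry out 1
  col 10: 0 + 0 + 1 (carry in) = 1 → bit 1, carry out 0
Reading bits MSB→LSB: 10000011000
Strip leading zeros: 10000011000
= 10000011000


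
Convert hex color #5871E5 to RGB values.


Hex: #5871E5
R = 58₁₆ = 88
G = 71₁₆ = 113
B = E5₁₆ = 229
= RGB(88, 113, 229)


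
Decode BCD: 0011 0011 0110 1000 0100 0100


Each 4-bit group → digit:
  0011 → 3
  0011 → 3
  0110 → 6
  1000 → 8
  0100 → 4
  0100 → 4
= 336844


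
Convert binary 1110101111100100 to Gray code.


Binary: 1110101111100100
Gray code: G = B XOR (B >> 1)
B >> 1 = 0111010111110010
1110101111100100 XOR 0111010111110010:
  1 XOR 0 = 1
  1 XOR 1 = 0
  1 XOR 1 = 0
  0 XOR 1 = 1
  1 XOR 0 = 1
  0 XOR 1 = 1
  1 XOR 0 = 1
  1 XOR 1 = 0
  1 XOR 1 = 0
  1 XOR 1 = 0
  1 XOR 1 = 0
  0 XOR 1 = 1
  0 XOR 0 = 0
  1 XOR 0 = 1
  0 XOR 1 = 1
  0 XOR 0 = 0
= 1001111000010110


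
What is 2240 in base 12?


Divide by 12 repeatedly:
2240 ÷ 12 = 186 remainder 8
186 ÷ 12 = 15 remainder 6
15 ÷ 12 = 1 remainder 3
1 ÷ 12 = 0 remainder 1
Reading remainders bottom-up:
= 1368


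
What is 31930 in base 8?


Divide by 8 repeatedly:
31930 ÷ 8 = 3991 remainder 2
3991 ÷ 8 = 498 remainder 7
498 ÷ 8 = 62 remainder 2
62 ÷ 8 = 7 remainder 6
7 ÷ 8 = 0 remainder 7
Reading remainders bottom-up:
= 0o76272


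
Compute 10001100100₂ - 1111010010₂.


Align and subtract column by column (LSB to MSB, borrowing when needed):
  10001100100
- 01111010010
  -----------
  col 0: (0 - 0 borrow-in) - 0 → 0 - 0 = 0, borrow out 0
  col 1: (0 - 0 borrow-in) - 1 → borrow from next column: (0+2) - 1 = 1, borrow out 1
  col 2: (1 - 1 borrow-in) - 0 → 0 - 0 = 0, borrow out 0
  col 3: (0 - 0 borrow-in) - 0 → 0 - 0 = 0, borrow out 0
  col 4: (0 - 0 borrow-in) - 1 → borrow from next column: (0+2) - 1 = 1, borrow out 1
  col 5: (1 - 1 borrow-in) - 0 → 0 - 0 = 0, borrow out 0
  col 6: (1 - 0 borrow-in) - 1 → 1 - 1 = 0, borrow out 0
  col 7: (0 - 0 borrow-in) - 1 → borrow from next column: (0+2) - 1 = 1, borrow out 1
  col 8: (0 - 1 borrow-in) - 1 → borrow from next column: (-1+2) - 1 = 0, borrow out 1
  col 9: (0 - 1 borrow-in) - 1 → borrow from next column: (-1+2) - 1 = 0, borrow out 1
  col 10: (1 - 1 borrow-in) - 0 → 0 - 0 = 0, borrow out 0
Reading bits MSB→LSB: 00010010010
Strip leading zeros: 10010010
= 10010010


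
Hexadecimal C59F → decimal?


Positional values:
Position 0: F × 16^0 = 15 × 1 = 15
Position 1: 9 × 16^1 = 9 × 16 = 144
Position 2: 5 × 16^2 = 5 × 256 = 1280
Position 3: C × 16^3 = 12 × 4096 = 49152
Sum = 15 + 144 + 1280 + 49152
= 50591


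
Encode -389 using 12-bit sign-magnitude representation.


Sign bit: 1 (negative)
Magnitude: 389 = 00110000101
= 100110000101


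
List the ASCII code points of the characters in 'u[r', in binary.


String: 'u[r'  (3 characters)
Per-character ASCII lookup:
  'u': lowercase starts at 97: 'u' = 97 + 20 = 117 → 1110101
  '[': special character: '[' = 91 → 1011011
  'r': lowercase starts at 97: 'r' = 97 + 17 = 114 → 1110010
= 1110101 1011011 1110010


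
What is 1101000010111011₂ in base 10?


Positional values:
Bit 0: 1 × 2^0 = 1
Bit 1: 1 × 2^1 = 2
Bit 3: 1 × 2^3 = 8
Bit 4: 1 × 2^4 = 16
Bit 5: 1 × 2^5 = 32
Bit 7: 1 × 2^7 = 128
Bit 12: 1 × 2^12 = 4096
Bit 14: 1 × 2^14 = 16384
Bit 15: 1 × 2^15 = 32768
Sum = 1 + 2 + 8 + 16 + 32 + 128 + 4096 + 16384 + 32768
= 53435


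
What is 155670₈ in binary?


Each octal digit → 3 binary bits:
  1 = 001
  5 = 101
  5 = 101
  6 = 110
  7 = 111
  0 = 000
Concatenate: 001 101 101 110 111 000
= 001101101110111000


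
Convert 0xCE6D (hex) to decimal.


Positional values:
Position 0: D × 16^0 = 13 × 1 = 13
Position 1: 6 × 16^1 = 6 × 16 = 96
Position 2: E × 16^2 = 14 × 256 = 3584
Position 3: C × 16^3 = 12 × 4096 = 49152
Sum = 13 + 96 + 3584 + 49152
= 52845


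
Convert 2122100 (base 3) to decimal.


Positional values (base 3):
  0 × 3^0 = 0 × 1 = 0
  0 × 3^1 = 0 × 3 = 0
  1 × 3^2 = 1 × 9 = 9
  2 × 3^3 = 2 × 27 = 54
  2 × 3^4 = 2 × 81 = 162
  1 × 3^5 = 1 × 243 = 243
  2 × 3^6 = 2 × 729 = 1458
Sum = 0 + 0 + 9 + 54 + 162 + 243 + 1458
= 1926


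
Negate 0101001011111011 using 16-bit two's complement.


Original: 0101001011111011
Step 1 - Invert all bits: 1010110100000100
Step 2 - Add 1: 1010110100000100 + 1
= 1010110100000101 (represents -21243)


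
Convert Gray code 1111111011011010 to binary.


Gray code: 1111111011011010
MSB stays the same: 1
Each subsequent bit = prev_binary XOR current_gray:
  B[1] = 1 XOR 1 = 0
  B[2] = 0 XOR 1 = 1
  B[3] = 1 XOR 1 = 0
  B[4] = 0 XOR 1 = 1
  B[5] = 1 XOR 1 = 0
  B[6] = 0 XOR 1 = 1
  B[7] = 1 XOR 0 = 1
  B[8] = 1 XOR 1 = 0
  B[9] = 0 XOR 1 = 1
  B[10] = 1 XOR 0 = 1
  B[11] = 1 XOR 1 = 0
  B[12] = 0 XOR 1 = 1
  B[13] = 1 XOR 0 = 1
  B[14] = 1 XOR 1 = 0
  B[15] = 0 XOR 0 = 0
= 1010101101101100 (43884 decimal)


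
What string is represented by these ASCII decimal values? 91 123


Codes (decimal): 91 123
Per-code ASCII lookup:
  91  (special character) → '['
  123  (special character) → '{'
= '[{'


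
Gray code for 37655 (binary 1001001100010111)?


Binary: 1001001100010111
Gray code: G = B XOR (B >> 1)
B >> 1 = 0100100110001011
1001001100010111 XOR 0100100110001011:
  1 XOR 0 = 1
  0 XOR 1 = 1
  0 XOR 0 = 0
  1 XOR 0 = 1
  0 XOR 1 = 1
  0 XOR 0 = 0
  1 XOR 0 = 1
  1 XOR 1 = 0
  0 XOR 1 = 1
  0 XOR 0 = 0
  0 XOR 0 = 0
  1 XOR 0 = 1
  0 XOR 1 = 1
  1 XOR 0 = 1
  1 XOR 1 = 0
  1 XOR 1 = 0
= 1101101010011100


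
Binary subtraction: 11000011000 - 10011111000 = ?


Align and subtract column by column (LSB to MSB, borrowing when needed):
  11000011000
- 10011111000
  -----------
  col 0: (0 - 0 borrow-in) - 0 → 0 - 0 = 0, borrow out 0
  col 1: (0 - 0 borrow-in) - 0 → 0 - 0 = 0, borrow out 0
  col 2: (0 - 0 borrow-in) - 0 → 0 - 0 = 0, borrow out 0
  col 3: (1 - 0 borrow-in) - 1 → 1 - 1 = 0, borrow out 0
  col 4: (1 - 0 borrow-in) - 1 → 1 - 1 = 0, borrow out 0
  col 5: (0 - 0 borrow-in) - 1 → borrow from next column: (0+2) - 1 = 1, borrow out 1
  col 6: (0 - 1 borrow-in) - 1 → borrow from next column: (-1+2) - 1 = 0, borrow out 1
  col 7: (0 - 1 borrow-in) - 1 → borrow from next column: (-1+2) - 1 = 0, borrow out 1
  col 8: (0 - 1 borrow-in) - 0 → borrow from next column: (-1+2) - 0 = 1, borrow out 1
  col 9: (1 - 1 borrow-in) - 0 → 0 - 0 = 0, borrow out 0
  col 10: (1 - 0 borrow-in) - 1 → 1 - 1 = 0, borrow out 0
Reading bits MSB→LSB: 00100100000
Strip leading zeros: 100100000
= 100100000


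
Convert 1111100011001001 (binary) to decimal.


Positional values:
Bit 0: 1 × 2^0 = 1
Bit 3: 1 × 2^3 = 8
Bit 6: 1 × 2^6 = 64
Bit 7: 1 × 2^7 = 128
Bit 11: 1 × 2^11 = 2048
Bit 12: 1 × 2^12 = 4096
Bit 13: 1 × 2^13 = 8192
Bit 14: 1 × 2^14 = 16384
Bit 15: 1 × 2^15 = 32768
Sum = 1 + 8 + 64 + 128 + 2048 + 4096 + 8192 + 16384 + 32768
= 63689


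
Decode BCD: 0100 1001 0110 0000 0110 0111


Each 4-bit group → digit:
  0100 → 4
  1001 → 9
  0110 → 6
  0000 → 0
  0110 → 6
  0111 → 7
= 496067


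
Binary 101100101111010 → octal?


Group into 3-bit groups: 101100101111010
  101 = 5
  100 = 4
  101 = 5
  111 = 7
  010 = 2
= 0o54572


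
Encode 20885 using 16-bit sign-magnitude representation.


Sign bit: 0 (positive)
Magnitude: 20885 = 101000110010101
= 0101000110010101


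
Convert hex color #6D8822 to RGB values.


Hex: #6D8822
R = 6D₁₆ = 109
G = 88₁₆ = 136
B = 22₁₆ = 34
= RGB(109, 136, 34)


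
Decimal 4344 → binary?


Divide by 2 repeatedly:
4344 ÷ 2 = 2172 remainder 0
2172 ÷ 2 = 1086 remainder 0
1086 ÷ 2 = 543 remainder 0
543 ÷ 2 = 271 remainder 1
271 ÷ 2 = 135 remainder 1
135 ÷ 2 = 67 remainder 1
67 ÷ 2 = 33 remainder 1
33 ÷ 2 = 16 remainder 1
16 ÷ 2 = 8 remainder 0
8 ÷ 2 = 4 remainder 0
4 ÷ 2 = 2 remainder 0
2 ÷ 2 = 1 remainder 0
1 ÷ 2 = 0 remainder 1
Reading remainders bottom-up:
= 1000011111000


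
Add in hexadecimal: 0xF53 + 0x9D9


Align and add column by column (LSB to MSB, each column mod 16 with carry):
  0F53
+ 09D9
  ----
  col 0: 3(3) + 9(9) + 0 (carry in) = 12 → C(12), carry out 0
  col 1: 5(5) + D(13) + 0 (carry in) = 18 → 2(2), carry out 1
  col 2: F(15) + 9(9) + 1 (carry in) = 25 → 9(9), carry out 1
  col 3: 0(0) + 0(0) + 1 (carry in) = 1 → 1(1), carry out 0
Reading digits MSB→LSB: 192C
Strip leading zeros: 192C
= 0x192C


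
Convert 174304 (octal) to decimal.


Positional values:
Position 0: 4 × 8^0 = 4
Position 1: 0 × 8^1 = 0
Position 2: 3 × 8^2 = 192
Position 3: 4 × 8^3 = 2048
Position 4: 7 × 8^4 = 28672
Position 5: 1 × 8^5 = 32768
Sum = 4 + 0 + 192 + 2048 + 28672 + 32768
= 63684


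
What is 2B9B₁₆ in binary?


Each hex digit → 4 binary bits:
  2 = 0010
  B = 1011
  9 = 1001
  B = 1011
Concatenate: 0010 1011 1001 1011
= 0010101110011011


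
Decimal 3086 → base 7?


Divide by 7 repeatedly:
3086 ÷ 7 = 440 remainder 6
440 ÷ 7 = 62 remainder 6
62 ÷ 7 = 8 remainder 6
8 ÷ 7 = 1 remainder 1
1 ÷ 7 = 0 remainder 1
Reading remainders bottom-up:
= 11666


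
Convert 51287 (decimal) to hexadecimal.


Divide by 16 repeatedly:
51287 ÷ 16 = 3205 remainder 7 (7)
3205 ÷ 16 = 200 remainder 5 (5)
200 ÷ 16 = 12 remainder 8 (8)
12 ÷ 16 = 0 remainder 12 (C)
Reading remainders bottom-up:
= 0xC857


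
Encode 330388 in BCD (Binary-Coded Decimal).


Each digit → 4-bit binary:
  3 → 0011
  3 → 0011
  0 → 0000
  3 → 0011
  8 → 1000
  8 → 1000
= 0011 0011 0000 0011 1000 1000


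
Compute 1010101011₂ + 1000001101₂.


Align and add column by column (LSB to MSB, carry propagating):
  01010101011
+ 01000001101
  -----------
  col 0: 1 + 1 + 0 (carry in) = 2 → bit 0, carry out 1
  col 1: 1 + 0 + 1 (carry in) = 2 → bit 0, carry out 1
  col 2: 0 + 1 + 1 (carry in) = 2 → bit 0, carry out 1
  col 3: 1 + 1 + 1 (carry in) = 3 → bit 1, carry out 1
  col 4: 0 + 0 + 1 (carry in) = 1 → bit 1, carry out 0
  col 5: 1 + 0 + 0 (carry in) = 1 → bit 1, carry out 0
  col 6: 0 + 0 + 0 (carry in) = 0 → bit 0, carry out 0
  col 7: 1 + 0 + 0 (carry in) = 1 → bit 1, carry out 0
  col 8: 0 + 0 + 0 (carry in) = 0 → bit 0, carry out 0
  col 9: 1 + 1 + 0 (carry in) = 2 → bit 0, carry out 1
  col 10: 0 + 0 + 1 (carry in) = 1 → bit 1, carry out 0
Reading bits MSB→LSB: 10010111000
Strip leading zeros: 10010111000
= 10010111000
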